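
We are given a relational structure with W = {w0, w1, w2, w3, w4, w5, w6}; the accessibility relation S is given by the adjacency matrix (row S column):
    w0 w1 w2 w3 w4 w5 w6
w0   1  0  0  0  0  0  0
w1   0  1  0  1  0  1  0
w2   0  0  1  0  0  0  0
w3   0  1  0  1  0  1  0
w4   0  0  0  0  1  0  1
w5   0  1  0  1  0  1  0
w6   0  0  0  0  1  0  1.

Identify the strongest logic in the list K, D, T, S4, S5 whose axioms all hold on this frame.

S5

Serial (axiom D): yes — every world has a successor (e.g. w0 S w0).
Reflexive (axiom T): yes — every world is S-related to itself.
Transitive (axiom 4): yes — every two-step S-path is closed by a direct edge.
Euclidean (axiom 5): yes — any two successors of a common world are S-related.
So F validates K, D, T, S4, S5. The strongest is S5.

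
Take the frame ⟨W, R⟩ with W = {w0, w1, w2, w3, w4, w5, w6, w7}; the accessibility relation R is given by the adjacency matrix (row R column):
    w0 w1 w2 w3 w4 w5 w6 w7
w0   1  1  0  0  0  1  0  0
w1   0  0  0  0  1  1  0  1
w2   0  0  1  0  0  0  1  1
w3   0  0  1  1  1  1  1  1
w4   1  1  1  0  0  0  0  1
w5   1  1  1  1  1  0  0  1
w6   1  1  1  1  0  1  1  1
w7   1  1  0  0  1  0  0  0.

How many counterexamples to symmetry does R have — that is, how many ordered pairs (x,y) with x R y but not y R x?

15

Enumerating: (w0,w1), (w2,w7), (w3,w2), (w3,w4), (w3,w7), (w4,w0), (w4,w2), (w5,w2), (w5,w4), (w5,w7), (w6,w0), (w6,w1), (w6,w5), (w6,w7), (w7,w0).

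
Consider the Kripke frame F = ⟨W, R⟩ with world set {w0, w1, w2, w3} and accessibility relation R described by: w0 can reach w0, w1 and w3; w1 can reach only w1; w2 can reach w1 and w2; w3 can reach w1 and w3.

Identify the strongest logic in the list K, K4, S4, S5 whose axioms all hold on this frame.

Transitive (axiom 4): yes — every two-step R-path is closed by a direct edge.
Reflexive (axiom T): yes — every world is R-related to itself.
Euclidean (axiom 5): no — w0 R w1 and w0 R w3, but not w1 R w3.
So F validates K, K4, S4; S5 would additionally require R to be Euclidean. The strongest is S4.

S4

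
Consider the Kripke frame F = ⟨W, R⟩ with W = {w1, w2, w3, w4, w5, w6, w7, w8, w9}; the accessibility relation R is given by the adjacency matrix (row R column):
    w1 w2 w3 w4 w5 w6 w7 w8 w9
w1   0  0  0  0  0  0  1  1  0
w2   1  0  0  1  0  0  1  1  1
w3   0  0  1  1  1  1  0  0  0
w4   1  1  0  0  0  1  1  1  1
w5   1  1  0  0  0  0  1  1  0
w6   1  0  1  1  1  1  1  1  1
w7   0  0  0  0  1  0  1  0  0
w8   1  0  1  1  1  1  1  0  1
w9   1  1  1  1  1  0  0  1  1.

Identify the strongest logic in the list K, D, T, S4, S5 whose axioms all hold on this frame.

D

Serial (axiom D): yes — every world has a successor (e.g. w1 R w7).
Reflexive (axiom T): no — w1 is not related to itself.
Transitive (axiom 4): no — w1 R w7 and w7 R w5, but not w1 R w5.
Euclidean (axiom 5): no — w1 R w7 and w1 R w8, but not w7 R w8.
So F validates K, D; T would additionally require R to be reflexive. The strongest is D.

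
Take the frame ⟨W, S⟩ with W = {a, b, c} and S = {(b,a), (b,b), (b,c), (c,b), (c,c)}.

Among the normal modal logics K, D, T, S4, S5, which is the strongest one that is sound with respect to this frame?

Serial (axiom D): no — a has no S-successor.
Reflexive (axiom T): no — a is not related to itself.
Transitive (axiom 4): no — c S b and b S a, but not c S a.
Euclidean (axiom 5): no — b S a and b S c, but not a S c.
So F validates K; D would additionally require S to be serial. The strongest is K.

K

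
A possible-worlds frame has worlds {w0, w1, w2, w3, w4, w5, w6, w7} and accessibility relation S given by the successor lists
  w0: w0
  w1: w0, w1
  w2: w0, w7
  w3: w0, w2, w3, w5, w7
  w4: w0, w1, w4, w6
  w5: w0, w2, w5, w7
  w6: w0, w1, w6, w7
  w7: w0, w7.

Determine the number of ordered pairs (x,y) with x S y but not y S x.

Enumerating: (w1,w0), (w2,w0), (w2,w7), (w3,w0), (w3,w2), (w3,w5), (w3,w7), (w4,w0), (w4,w1), (w4,w6), (w5,w0), (w5,w2), (w5,w7), (w6,w0), (w6,w1), (w6,w7), (w7,w0).

17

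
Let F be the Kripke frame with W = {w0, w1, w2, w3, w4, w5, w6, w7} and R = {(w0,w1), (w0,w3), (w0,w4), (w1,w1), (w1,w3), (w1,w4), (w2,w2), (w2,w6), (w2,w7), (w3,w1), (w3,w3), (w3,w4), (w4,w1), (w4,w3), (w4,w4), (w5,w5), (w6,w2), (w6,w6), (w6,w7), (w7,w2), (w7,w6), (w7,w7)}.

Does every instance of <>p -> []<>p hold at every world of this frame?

Axiom 5 corresponds to the accessibility relation being Euclidean.
Euclidean: yes — any two successors of a common world are R-related.

Yes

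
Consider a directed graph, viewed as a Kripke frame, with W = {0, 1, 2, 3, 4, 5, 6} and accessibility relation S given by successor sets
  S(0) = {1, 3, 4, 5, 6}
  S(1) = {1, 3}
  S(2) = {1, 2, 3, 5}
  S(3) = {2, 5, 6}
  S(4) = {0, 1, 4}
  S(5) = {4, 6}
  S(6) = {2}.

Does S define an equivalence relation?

No

Reflexive: no — 0 is not related to itself.
Symmetric: no — 0 S 1 but not 1 S 0.
Transitive: no — 0 S 3 and 3 S 2, but not 0 S 2.
So S is not an equivalence relation.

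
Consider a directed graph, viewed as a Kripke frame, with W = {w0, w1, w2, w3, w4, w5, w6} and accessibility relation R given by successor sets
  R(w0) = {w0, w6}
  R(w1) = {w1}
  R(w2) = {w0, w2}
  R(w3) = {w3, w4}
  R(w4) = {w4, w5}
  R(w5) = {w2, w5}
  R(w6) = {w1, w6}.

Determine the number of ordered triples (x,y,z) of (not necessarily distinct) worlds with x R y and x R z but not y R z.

6

Enumerating: (w0,w6,w0), (w2,w0,w2), (w3,w4,w3), (w4,w5,w4), (w5,w2,w5), (w6,w1,w6).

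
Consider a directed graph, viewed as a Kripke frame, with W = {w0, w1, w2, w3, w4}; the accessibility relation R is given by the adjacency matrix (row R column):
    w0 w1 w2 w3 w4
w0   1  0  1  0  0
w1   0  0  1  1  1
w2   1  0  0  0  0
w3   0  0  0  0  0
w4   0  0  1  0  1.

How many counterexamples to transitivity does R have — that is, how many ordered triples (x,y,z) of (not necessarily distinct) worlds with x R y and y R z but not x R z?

Enumerating: (w1,w2,w0), (w2,w0,w2), (w4,w2,w0).

3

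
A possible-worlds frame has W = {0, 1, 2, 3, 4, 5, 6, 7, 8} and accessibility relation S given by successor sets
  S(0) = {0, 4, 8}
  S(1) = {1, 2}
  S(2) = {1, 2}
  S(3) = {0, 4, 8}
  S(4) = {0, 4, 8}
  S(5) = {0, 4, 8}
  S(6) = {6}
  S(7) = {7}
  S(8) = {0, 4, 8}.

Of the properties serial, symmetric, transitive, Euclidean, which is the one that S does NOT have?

Serial: yes — every world has a successor (e.g. 0 S 0).
Symmetric: no — 3 S 0 but not 0 S 3.
Transitive: yes — every two-step S-path is closed by a direct edge.
Euclidean: yes — any two successors of a common world are S-related.
Only symmetric fails.

symmetric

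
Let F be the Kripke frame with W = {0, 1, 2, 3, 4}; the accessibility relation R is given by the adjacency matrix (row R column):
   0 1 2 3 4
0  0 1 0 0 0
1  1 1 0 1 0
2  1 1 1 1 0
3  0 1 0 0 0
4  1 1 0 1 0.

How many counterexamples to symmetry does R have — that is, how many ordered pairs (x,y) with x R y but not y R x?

6

Enumerating: (2,0), (2,1), (2,3), (4,0), (4,1), (4,3).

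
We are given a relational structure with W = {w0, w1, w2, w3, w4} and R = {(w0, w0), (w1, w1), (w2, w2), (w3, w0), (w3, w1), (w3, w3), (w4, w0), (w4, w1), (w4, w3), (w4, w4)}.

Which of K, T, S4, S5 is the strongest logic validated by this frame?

S4

Reflexive (axiom T): yes — every world is R-related to itself.
Transitive (axiom 4): yes — every two-step R-path is closed by a direct edge.
Euclidean (axiom 5): no — w3 R w0 and w3 R w1, but not w0 R w1.
So F validates K, T, S4; S5 would additionally require R to be Euclidean. The strongest is S4.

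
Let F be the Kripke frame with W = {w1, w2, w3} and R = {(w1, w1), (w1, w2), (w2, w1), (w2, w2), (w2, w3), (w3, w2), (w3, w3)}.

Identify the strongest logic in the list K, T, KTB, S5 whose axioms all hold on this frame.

Reflexive (axiom T): yes — every world is R-related to itself.
Symmetric (axiom B): yes — every pair in R has its reverse in R.
Euclidean (axiom 5): no — w2 R w1 and w2 R w3, but not w1 R w3.
So F validates K, T, KTB; S5 would additionally require R to be Euclidean. The strongest is KTB.

KTB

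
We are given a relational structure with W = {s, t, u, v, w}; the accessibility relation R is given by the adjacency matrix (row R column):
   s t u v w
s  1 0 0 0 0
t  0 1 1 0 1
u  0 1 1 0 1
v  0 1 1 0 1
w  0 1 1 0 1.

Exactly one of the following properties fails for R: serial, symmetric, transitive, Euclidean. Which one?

Serial: yes — every world has a successor (e.g. s R s).
Symmetric: no — v R t but not t R v.
Transitive: yes — every two-step R-path is closed by a direct edge.
Euclidean: yes — any two successors of a common world are R-related.
Only symmetric fails.

symmetric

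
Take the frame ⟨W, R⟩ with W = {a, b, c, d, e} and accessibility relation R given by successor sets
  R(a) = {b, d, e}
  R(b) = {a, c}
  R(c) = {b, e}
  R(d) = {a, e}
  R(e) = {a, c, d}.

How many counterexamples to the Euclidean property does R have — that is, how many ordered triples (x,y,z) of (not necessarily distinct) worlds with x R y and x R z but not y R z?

24

Enumerating: (a,b,b), (a,b,d), (a,b,e), (a,d,b), (a,d,d), (a,e,b), (a,e,e), (b,a,a), (b,a,c), (b,c,a), (b,c,c), (c,b,b), … and 12 more.
Total: 24.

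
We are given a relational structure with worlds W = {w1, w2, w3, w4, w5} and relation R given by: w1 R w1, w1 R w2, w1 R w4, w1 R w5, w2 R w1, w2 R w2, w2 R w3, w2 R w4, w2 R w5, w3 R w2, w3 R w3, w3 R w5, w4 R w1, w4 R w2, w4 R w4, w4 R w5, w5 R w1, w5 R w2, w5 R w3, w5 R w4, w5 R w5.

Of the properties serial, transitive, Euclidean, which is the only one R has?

serial

Serial: yes — every world has a successor (e.g. w1 R w1).
Transitive: no — w1 R w2 and w2 R w3, but not w1 R w3.
Euclidean: no — w2 R w1 and w2 R w3, but not w1 R w3.
Only serial holds.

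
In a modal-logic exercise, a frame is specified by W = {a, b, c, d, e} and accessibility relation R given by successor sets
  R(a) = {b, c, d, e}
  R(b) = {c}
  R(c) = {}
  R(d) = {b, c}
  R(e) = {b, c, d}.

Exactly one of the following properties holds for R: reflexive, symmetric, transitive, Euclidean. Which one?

transitive

Reflexive: no — a is not related to itself.
Symmetric: no — a R b but not b R a.
Transitive: yes — every two-step R-path is closed by a direct edge.
Euclidean: no — a R b and a R d, but not b R d.
Only transitive holds.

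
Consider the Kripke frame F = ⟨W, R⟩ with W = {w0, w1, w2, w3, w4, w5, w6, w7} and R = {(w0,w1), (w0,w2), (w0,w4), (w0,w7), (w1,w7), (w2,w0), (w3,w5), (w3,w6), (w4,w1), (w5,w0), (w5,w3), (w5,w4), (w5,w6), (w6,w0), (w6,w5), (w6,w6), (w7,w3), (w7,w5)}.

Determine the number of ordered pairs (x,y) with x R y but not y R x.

Enumerating: (w0,w1), (w0,w4), (w0,w7), (w1,w7), (w3,w6), (w4,w1), (w5,w0), (w5,w4), (w6,w0), (w7,w3), (w7,w5).

11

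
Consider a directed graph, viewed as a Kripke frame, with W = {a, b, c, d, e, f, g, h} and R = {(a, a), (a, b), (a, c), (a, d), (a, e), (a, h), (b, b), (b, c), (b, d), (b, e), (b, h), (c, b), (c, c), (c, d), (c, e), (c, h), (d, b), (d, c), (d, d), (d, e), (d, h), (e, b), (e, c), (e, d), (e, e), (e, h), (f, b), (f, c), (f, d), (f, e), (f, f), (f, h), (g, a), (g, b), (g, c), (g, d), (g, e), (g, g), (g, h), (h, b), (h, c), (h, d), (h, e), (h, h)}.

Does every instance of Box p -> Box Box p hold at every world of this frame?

The schema 4 characterises exactly the transitive frames.
Transitive: yes — every two-step R-path is closed by a direct edge.

Yes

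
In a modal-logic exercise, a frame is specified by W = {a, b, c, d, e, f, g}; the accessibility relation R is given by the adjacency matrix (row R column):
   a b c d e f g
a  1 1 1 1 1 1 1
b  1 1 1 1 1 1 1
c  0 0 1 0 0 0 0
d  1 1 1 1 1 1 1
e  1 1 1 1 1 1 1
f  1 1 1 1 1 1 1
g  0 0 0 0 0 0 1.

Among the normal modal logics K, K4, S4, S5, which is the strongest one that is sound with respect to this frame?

Transitive (axiom 4): yes — every two-step R-path is closed by a direct edge.
Reflexive (axiom T): yes — every world is R-related to itself.
Euclidean (axiom 5): no — a R c and a R b, but not c R b.
So F validates K, K4, S4; S5 would additionally require R to be Euclidean. The strongest is S4.

S4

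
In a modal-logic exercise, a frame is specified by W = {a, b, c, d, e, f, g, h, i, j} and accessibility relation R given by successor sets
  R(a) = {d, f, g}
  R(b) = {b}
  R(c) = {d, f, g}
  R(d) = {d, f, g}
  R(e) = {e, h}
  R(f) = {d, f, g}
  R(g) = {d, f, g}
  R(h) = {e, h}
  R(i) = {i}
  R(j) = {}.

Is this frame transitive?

Yes

Transitive: yes — every two-step R-path is closed by a direct edge.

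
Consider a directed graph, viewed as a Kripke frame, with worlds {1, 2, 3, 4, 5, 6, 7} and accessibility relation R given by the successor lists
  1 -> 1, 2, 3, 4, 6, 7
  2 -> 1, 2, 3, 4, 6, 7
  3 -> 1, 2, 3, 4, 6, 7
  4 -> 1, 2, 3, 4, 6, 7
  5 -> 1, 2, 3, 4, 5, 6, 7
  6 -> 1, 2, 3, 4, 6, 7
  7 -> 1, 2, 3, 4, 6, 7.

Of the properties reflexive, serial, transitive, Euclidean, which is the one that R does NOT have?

Reflexive: yes — every world is R-related to itself.
Serial: yes — every world has a successor (e.g. 1 R 1).
Transitive: yes — every two-step R-path is closed by a direct edge.
Euclidean: no — 5 R 1 and 5 R 5, but not 1 R 5.
Only Euclidean fails.

Euclidean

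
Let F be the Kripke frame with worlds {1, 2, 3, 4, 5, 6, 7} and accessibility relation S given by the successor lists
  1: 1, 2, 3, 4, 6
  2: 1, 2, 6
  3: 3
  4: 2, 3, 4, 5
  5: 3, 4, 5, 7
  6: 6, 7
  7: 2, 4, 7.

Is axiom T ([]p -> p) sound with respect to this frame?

Yes

Axiom T corresponds to the accessibility relation being reflexive.
Reflexive: yes — every world is S-related to itself.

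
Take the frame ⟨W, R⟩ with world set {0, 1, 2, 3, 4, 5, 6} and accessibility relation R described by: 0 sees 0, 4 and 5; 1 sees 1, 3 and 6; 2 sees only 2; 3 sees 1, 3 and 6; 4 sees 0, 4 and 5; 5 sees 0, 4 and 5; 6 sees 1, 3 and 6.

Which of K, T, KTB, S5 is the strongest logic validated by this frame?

Reflexive (axiom T): yes — every world is R-related to itself.
Symmetric (axiom B): yes — every pair in R has its reverse in R.
Euclidean (axiom 5): yes — any two successors of a common world are R-related.
So F validates K, T, KTB, S5. The strongest is S5.

S5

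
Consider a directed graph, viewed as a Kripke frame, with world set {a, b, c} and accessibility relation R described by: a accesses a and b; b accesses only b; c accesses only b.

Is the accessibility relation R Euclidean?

No

Euclidean: no — a R b and a R a, but not b R a.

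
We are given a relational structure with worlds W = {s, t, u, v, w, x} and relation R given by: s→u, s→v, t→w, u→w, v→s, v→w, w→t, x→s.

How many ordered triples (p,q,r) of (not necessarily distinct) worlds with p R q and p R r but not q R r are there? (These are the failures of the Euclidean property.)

Enumerating: (s,u,u), (s,u,v), (s,v,u), (s,v,v), (t,w,w), (u,w,w), (v,s,s), (v,s,w), (v,w,s), (v,w,w), (w,t,t), (x,s,s).

12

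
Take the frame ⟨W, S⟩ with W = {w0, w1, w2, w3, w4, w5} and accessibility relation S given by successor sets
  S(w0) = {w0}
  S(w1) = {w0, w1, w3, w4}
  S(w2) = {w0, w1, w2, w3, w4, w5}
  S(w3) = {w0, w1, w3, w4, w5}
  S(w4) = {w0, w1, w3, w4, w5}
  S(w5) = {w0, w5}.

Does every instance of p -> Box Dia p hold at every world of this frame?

No

The schema B characterises exactly the symmetric frames.
Symmetric: no — w1 S w0 but not w0 S w1.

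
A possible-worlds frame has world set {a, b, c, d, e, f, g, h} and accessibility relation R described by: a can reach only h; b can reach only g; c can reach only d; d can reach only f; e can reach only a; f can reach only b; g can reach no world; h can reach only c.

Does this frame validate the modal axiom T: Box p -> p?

By correspondence theory, T is valid on a frame iff R is reflexive.
Reflexive: no — a is not related to itself.

No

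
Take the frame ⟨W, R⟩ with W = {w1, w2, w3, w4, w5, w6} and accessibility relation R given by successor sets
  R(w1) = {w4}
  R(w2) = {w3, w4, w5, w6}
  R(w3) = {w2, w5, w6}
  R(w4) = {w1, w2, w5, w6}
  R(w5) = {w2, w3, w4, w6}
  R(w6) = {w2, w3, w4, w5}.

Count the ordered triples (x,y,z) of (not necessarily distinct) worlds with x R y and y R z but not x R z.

32

Enumerating: (w1,w4,w1), (w1,w4,w2), (w1,w4,w5), (w1,w4,w6), (w2,w3,w2), (w2,w4,w1), (w2,w4,w2), (w2,w5,w2), (w2,w6,w2), (w3,w2,w3), (w3,w2,w4), (w3,w5,w3), … and 20 more.
Total: 32.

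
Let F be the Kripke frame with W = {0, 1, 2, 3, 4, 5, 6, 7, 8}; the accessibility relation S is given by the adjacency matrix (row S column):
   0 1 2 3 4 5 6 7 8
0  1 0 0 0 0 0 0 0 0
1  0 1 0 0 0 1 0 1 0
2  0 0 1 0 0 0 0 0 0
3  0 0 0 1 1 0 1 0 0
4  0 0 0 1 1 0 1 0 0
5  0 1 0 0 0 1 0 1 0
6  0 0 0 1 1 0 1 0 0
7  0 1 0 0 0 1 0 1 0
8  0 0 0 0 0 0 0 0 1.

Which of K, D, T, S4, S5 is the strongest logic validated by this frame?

S5

Serial (axiom D): yes — every world has a successor (e.g. 0 S 0).
Reflexive (axiom T): yes — every world is S-related to itself.
Transitive (axiom 4): yes — every two-step S-path is closed by a direct edge.
Euclidean (axiom 5): yes — any two successors of a common world are S-related.
So F validates K, D, T, S4, S5. The strongest is S5.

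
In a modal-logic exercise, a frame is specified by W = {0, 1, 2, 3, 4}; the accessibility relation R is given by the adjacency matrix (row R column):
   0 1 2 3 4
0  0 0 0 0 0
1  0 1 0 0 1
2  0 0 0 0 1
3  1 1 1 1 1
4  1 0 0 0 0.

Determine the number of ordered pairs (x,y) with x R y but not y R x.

Enumerating: (1,4), (2,4), (3,0), (3,1), (3,2), (3,4), (4,0).

7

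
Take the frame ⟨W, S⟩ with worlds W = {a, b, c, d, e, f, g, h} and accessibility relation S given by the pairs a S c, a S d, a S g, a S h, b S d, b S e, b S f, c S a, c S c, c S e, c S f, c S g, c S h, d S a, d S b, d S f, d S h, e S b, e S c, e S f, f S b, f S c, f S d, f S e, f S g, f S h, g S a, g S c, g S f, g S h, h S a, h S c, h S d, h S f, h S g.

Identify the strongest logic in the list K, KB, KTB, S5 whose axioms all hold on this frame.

KB

Symmetric (axiom B): yes — every pair in S has its reverse in S.
Reflexive (axiom T): no — a is not related to itself.
Euclidean (axiom 5): no — a S c and a S d, but not c S d.
So F validates K, KB; KTB would additionally require S to be reflexive. The strongest is KB.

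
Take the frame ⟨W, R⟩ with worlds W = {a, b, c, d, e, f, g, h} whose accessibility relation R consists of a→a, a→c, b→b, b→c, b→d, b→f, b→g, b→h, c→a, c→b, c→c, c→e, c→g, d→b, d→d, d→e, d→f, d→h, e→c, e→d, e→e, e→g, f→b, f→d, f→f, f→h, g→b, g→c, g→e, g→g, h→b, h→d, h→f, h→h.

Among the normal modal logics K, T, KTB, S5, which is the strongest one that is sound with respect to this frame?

Reflexive (axiom T): yes — every world is R-related to itself.
Symmetric (axiom B): yes — every pair in R has its reverse in R.
Euclidean (axiom 5): no — b R c and b R d, but not c R d.
So F validates K, T, KTB; S5 would additionally require R to be Euclidean. The strongest is KTB.

KTB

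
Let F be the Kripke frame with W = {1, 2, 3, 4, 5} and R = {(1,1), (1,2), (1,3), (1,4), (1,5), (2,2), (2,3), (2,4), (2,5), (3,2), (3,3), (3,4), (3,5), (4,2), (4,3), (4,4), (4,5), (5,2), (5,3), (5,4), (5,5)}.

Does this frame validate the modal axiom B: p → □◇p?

No

By correspondence theory, B is valid on a frame iff R is symmetric.
Symmetric: no — 1 R 2 but not 2 R 1.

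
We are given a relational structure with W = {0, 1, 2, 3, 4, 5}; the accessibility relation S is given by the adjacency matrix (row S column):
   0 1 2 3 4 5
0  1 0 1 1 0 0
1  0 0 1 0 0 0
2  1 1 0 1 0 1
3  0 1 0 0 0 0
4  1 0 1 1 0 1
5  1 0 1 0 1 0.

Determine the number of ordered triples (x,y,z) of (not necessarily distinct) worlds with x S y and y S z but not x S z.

21

Enumerating: (0,2,1), (0,2,5), (0,3,1), (1,2,0), (1,2,1), (1,2,3), (1,2,5), (2,0,2), (2,1,2), (2,5,2), (2,5,4), (3,1,2), … and 9 more.
Total: 21.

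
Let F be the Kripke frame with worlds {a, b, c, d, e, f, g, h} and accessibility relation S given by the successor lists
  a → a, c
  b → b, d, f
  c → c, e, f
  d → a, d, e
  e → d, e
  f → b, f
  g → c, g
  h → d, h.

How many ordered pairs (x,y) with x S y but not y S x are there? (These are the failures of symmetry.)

Enumerating: (a,c), (b,d), (c,e), (c,f), (d,a), (g,c), (h,d).

7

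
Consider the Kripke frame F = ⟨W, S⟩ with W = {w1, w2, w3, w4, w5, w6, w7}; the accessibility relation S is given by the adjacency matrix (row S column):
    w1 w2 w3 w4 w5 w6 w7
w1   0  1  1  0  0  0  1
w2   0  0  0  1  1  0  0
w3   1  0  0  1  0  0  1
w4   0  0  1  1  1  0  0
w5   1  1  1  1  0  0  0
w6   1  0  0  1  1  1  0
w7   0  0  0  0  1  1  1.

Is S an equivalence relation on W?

No

Reflexive: no — w1 is not related to itself.
Symmetric: no — w1 S w2 but not w2 S w1.
Transitive: no — w1 S w2 and w2 S w4, but not w1 S w4.
So S is not an equivalence relation.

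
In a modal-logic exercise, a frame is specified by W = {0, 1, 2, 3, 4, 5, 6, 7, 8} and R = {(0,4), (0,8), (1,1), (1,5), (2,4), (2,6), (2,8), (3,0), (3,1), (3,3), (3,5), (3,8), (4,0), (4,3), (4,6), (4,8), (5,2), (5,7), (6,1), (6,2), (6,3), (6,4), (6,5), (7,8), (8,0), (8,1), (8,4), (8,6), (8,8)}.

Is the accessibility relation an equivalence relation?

No

Reflexive: no — 0 is not related to itself.
Symmetric: no — 1 R 5 but not 5 R 1.
Transitive: no — 0 R 4 and 4 R 3, but not 0 R 3.
So R is not an equivalence relation.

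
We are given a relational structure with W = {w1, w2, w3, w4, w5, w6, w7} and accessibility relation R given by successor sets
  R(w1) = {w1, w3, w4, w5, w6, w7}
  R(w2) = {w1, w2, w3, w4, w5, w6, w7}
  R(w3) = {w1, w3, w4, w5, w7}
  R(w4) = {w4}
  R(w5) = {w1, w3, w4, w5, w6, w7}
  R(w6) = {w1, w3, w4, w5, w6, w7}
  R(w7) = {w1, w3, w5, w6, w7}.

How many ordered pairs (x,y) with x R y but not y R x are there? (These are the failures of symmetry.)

11

Enumerating: (w1,w4), (w2,w1), (w2,w3), (w2,w4), (w2,w5), (w2,w6), (w2,w7), (w3,w4), (w5,w4), (w6,w3), (w6,w4).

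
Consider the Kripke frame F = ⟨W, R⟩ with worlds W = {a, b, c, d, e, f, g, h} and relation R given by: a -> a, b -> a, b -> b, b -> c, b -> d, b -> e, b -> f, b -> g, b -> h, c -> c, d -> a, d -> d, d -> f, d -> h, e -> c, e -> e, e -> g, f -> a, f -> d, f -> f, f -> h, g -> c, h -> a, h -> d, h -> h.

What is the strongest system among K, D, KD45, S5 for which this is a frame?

D

Serial (axiom D): yes — every world has a successor (e.g. a R a).
Euclidean (axiom 5): no — b R a and b R c, but not a R c.
Transitive (axiom 4): no — h R d and d R f, but not h R f.
Reflexive (axiom T): no — g is not related to itself.
So F validates K, D; KD45 would additionally require R to be Euclidean and transitive. The strongest is D.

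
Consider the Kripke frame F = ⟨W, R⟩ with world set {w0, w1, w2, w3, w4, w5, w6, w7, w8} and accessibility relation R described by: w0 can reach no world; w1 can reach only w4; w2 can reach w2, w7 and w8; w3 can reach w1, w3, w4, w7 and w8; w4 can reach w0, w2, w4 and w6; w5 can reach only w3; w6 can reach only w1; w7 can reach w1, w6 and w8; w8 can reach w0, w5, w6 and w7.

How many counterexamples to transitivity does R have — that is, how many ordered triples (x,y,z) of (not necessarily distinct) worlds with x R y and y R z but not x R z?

31

Enumerating: (w1,w4,w0), (w1,w4,w2), (w1,w4,w6), (w2,w7,w1), (w2,w7,w6), (w2,w8,w0), (w2,w8,w5), (w2,w8,w6), (w3,w4,w0), (w3,w4,w2), (w3,w4,w6), (w3,w7,w6), … and 19 more.
Total: 31.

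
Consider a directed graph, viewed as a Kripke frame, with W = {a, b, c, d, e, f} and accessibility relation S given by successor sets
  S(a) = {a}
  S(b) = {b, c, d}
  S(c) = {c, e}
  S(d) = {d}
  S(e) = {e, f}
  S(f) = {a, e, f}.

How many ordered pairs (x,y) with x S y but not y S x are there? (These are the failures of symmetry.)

4

Enumerating: (b,c), (b,d), (c,e), (f,a).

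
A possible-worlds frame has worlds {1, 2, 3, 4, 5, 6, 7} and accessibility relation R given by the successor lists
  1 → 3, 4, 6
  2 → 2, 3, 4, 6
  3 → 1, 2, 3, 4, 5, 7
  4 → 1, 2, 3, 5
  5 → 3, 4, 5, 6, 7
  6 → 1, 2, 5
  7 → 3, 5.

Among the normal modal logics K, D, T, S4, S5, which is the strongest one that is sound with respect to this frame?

Serial (axiom D): yes — every world has a successor (e.g. 1 R 3).
Reflexive (axiom T): no — 1 is not related to itself.
Transitive (axiom 4): no — 1 R 3 and 3 R 2, but not 1 R 2.
Euclidean (axiom 5): no — 1 R 3 and 1 R 6, but not 3 R 6.
So F validates K, D; T would additionally require R to be reflexive. The strongest is D.

D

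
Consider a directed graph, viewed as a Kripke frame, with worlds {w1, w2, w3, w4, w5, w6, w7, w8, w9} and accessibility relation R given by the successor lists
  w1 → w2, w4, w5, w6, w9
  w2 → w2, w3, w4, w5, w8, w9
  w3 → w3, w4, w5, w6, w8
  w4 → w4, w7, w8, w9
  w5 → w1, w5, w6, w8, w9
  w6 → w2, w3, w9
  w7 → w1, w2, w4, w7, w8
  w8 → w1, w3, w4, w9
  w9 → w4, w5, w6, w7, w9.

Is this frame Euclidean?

Euclidean: no — w1 R w2 and w1 R w6, but not w2 R w6.

No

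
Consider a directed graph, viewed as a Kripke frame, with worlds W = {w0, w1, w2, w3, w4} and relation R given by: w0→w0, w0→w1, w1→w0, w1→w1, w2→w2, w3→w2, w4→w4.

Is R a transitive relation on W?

Transitive: yes — every two-step R-path is closed by a direct edge.

Yes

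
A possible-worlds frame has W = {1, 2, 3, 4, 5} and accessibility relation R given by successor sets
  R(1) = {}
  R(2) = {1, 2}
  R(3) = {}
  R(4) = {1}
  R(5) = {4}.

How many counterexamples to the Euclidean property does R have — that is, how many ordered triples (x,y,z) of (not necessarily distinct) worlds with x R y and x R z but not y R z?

Enumerating: (2,1,1), (2,1,2), (4,1,1), (5,4,4).

4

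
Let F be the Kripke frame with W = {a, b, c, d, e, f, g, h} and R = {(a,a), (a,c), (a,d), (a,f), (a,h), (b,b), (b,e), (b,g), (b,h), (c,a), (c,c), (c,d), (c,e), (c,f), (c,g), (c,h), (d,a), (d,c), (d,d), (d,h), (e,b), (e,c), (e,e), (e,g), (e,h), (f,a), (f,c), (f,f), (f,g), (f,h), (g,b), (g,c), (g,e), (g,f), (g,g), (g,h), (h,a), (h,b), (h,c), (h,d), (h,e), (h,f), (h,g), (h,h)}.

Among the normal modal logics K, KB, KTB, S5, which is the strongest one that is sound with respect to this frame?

KTB

Symmetric (axiom B): yes — every pair in R has its reverse in R.
Reflexive (axiom T): yes — every world is R-related to itself.
Euclidean (axiom 5): no — a R d and a R f, but not d R f.
So F validates K, KB, KTB; S5 would additionally require R to be Euclidean. The strongest is KTB.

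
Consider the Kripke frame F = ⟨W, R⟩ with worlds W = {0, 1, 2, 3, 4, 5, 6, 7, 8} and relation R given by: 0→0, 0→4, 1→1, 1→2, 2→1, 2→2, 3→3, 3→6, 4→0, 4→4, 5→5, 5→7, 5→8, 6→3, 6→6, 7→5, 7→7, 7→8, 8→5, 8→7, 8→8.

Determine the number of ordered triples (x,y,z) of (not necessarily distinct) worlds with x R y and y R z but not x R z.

R is transitive; there are no such tuples.

0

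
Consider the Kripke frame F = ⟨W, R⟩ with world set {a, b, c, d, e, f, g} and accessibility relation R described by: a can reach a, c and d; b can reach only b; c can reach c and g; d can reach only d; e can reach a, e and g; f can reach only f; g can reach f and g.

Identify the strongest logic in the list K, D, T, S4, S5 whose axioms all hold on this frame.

T

Serial (axiom D): yes — every world has a successor (e.g. a R a).
Reflexive (axiom T): yes — every world is R-related to itself.
Transitive (axiom 4): no — a R c and c R g, but not a R g.
Euclidean (axiom 5): no — a R c and a R d, but not c R d.
So F validates K, D, T; S4 would additionally require R to be transitive. The strongest is T.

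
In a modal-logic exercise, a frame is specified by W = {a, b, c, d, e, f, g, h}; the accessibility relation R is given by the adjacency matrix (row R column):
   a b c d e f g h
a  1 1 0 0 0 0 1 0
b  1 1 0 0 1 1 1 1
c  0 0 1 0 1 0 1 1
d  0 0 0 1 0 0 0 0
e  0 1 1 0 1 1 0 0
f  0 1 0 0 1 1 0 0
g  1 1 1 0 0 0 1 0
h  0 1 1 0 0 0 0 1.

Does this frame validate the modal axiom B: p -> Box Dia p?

Yes

Axiom B corresponds to the accessibility relation being symmetric.
Symmetric: yes — every pair in R has its reverse in R.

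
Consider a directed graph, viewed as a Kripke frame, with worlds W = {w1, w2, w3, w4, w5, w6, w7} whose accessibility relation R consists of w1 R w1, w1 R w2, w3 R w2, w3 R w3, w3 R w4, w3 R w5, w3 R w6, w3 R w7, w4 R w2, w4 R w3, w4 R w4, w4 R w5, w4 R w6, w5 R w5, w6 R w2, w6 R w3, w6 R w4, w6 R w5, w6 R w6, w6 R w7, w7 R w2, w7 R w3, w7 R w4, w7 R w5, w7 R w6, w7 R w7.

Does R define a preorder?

No

Reflexive: no — w2 is not related to itself.
Transitive: no — w4 R w3 and w3 R w7, but not w4 R w7.
So R is not a preorder.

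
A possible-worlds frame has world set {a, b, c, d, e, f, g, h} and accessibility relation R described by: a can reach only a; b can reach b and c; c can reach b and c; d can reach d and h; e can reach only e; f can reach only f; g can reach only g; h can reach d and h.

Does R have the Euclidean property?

Euclidean: yes — any two successors of a common world are R-related.

Yes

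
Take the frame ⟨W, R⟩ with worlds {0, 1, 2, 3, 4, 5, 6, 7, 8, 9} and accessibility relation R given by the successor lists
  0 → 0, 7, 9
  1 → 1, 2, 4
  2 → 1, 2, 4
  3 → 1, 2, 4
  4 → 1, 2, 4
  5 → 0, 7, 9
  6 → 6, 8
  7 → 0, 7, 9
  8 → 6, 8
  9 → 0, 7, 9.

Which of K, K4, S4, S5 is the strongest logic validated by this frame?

K4

Transitive (axiom 4): yes — every two-step R-path is closed by a direct edge.
Reflexive (axiom T): no — 3 is not related to itself.
Euclidean (axiom 5): yes — any two successors of a common world are R-related.
So F validates K, K4; S4 would additionally require R to be reflexive. The strongest is K4.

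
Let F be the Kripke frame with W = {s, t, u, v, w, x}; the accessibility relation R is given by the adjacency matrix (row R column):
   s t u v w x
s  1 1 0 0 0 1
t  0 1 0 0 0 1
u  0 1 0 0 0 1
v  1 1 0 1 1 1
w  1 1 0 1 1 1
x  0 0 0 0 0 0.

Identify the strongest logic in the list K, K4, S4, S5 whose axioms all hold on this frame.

Transitive (axiom 4): yes — every two-step R-path is closed by a direct edge.
Reflexive (axiom T): no — u is not related to itself.
Euclidean (axiom 5): no — s R x and s R t, but not x R t.
So F validates K, K4; S4 would additionally require R to be reflexive. The strongest is K4.

K4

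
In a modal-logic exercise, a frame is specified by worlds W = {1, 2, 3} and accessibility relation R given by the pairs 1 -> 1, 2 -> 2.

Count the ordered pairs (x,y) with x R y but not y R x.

0

R is symmetric; there are no such tuples.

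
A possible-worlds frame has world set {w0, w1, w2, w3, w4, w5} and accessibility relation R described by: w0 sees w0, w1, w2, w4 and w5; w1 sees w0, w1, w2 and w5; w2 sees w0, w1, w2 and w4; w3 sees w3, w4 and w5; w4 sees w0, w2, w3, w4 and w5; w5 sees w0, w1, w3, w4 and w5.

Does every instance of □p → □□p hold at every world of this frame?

By correspondence theory, 4 is valid on a frame iff R is transitive.
Transitive: no — w0 R w4 and w4 R w3, but not w0 R w3.

No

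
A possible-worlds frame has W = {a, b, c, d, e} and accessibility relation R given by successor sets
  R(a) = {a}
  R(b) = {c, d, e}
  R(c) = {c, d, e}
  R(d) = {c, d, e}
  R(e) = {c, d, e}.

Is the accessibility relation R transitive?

Transitive: yes — every two-step R-path is closed by a direct edge.

Yes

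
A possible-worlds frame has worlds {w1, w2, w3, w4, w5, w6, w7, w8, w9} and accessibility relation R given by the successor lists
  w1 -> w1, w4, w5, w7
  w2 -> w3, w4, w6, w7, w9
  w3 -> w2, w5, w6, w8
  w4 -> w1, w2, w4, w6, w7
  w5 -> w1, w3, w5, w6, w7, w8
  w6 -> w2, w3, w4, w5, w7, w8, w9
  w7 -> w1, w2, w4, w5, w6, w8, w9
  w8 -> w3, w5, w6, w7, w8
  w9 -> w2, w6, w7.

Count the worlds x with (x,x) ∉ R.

5

Enumerating: w2, w3, w6, w7, w9.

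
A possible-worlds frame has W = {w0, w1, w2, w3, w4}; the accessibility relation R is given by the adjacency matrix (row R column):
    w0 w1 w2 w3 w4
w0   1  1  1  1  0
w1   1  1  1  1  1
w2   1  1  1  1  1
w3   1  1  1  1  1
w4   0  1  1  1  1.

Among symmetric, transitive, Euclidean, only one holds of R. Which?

symmetric

Symmetric: yes — every pair in R has its reverse in R.
Transitive: no — w0 R w1 and w1 R w4, but not w0 R w4.
Euclidean: no — w1 R w0 and w1 R w4, but not w0 R w4.
Only symmetric holds.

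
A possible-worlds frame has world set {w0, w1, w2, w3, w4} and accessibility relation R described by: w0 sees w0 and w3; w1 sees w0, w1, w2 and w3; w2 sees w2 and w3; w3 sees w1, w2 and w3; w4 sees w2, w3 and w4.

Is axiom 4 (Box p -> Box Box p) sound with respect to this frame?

The schema 4 characterises exactly the transitive frames.
Transitive: no — w0 R w3 and w3 R w1, but not w0 R w1.

No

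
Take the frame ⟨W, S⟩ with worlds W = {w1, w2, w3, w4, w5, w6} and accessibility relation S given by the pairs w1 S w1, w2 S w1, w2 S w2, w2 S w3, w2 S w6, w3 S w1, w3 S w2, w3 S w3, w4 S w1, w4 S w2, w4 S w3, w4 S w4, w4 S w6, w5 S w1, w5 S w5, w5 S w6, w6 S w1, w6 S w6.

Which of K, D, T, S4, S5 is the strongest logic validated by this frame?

T

Serial (axiom D): yes — every world has a successor (e.g. w1 S w1).
Reflexive (axiom T): yes — every world is S-related to itself.
Transitive (axiom 4): no — w3 S w2 and w2 S w6, but not w3 S w6.
Euclidean (axiom 5): no — w2 S w1 and w2 S w3, but not w1 S w3.
So F validates K, D, T; S4 would additionally require S to be transitive. The strongest is T.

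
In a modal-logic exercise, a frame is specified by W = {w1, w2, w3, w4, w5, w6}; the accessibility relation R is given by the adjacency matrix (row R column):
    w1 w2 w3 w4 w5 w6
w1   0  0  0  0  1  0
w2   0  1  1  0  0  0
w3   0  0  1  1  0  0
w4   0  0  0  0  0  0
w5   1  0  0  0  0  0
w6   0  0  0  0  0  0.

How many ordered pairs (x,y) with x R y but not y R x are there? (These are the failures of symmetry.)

2

Enumerating: (w2,w3), (w3,w4).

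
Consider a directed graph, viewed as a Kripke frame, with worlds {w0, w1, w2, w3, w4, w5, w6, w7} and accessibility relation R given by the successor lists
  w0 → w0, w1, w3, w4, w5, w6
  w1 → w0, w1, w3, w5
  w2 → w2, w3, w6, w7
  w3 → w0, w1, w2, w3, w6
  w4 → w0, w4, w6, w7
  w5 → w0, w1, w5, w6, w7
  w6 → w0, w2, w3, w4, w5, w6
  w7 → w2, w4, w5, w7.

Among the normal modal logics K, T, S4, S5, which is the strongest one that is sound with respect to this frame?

T

Reflexive (axiom T): yes — every world is R-related to itself.
Transitive (axiom 4): no — w0 R w3 and w3 R w2, but not w0 R w2.
Euclidean (axiom 5): no — w0 R w1 and w0 R w4, but not w1 R w4.
So F validates K, T; S4 would additionally require R to be transitive. The strongest is T.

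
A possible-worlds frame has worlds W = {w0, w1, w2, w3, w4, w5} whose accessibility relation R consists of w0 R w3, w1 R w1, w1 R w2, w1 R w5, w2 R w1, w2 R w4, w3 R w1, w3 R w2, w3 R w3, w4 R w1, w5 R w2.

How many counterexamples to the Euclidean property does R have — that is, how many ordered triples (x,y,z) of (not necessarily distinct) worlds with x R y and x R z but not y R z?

Enumerating: (w1,w2,w2), (w1,w2,w5), (w1,w5,w1), (w1,w5,w5), (w2,w1,w4), (w2,w4,w4), (w3,w1,w3), (w3,w2,w2), (w3,w2,w3), (w5,w2,w2).

10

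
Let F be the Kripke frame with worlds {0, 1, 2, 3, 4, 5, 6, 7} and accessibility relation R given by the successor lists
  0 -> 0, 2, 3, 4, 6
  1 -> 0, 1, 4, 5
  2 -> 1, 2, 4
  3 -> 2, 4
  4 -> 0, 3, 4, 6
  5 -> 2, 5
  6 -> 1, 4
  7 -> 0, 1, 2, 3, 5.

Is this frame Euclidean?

Euclidean: no — 0 R 2 and 0 R 3, but not 2 R 3.

No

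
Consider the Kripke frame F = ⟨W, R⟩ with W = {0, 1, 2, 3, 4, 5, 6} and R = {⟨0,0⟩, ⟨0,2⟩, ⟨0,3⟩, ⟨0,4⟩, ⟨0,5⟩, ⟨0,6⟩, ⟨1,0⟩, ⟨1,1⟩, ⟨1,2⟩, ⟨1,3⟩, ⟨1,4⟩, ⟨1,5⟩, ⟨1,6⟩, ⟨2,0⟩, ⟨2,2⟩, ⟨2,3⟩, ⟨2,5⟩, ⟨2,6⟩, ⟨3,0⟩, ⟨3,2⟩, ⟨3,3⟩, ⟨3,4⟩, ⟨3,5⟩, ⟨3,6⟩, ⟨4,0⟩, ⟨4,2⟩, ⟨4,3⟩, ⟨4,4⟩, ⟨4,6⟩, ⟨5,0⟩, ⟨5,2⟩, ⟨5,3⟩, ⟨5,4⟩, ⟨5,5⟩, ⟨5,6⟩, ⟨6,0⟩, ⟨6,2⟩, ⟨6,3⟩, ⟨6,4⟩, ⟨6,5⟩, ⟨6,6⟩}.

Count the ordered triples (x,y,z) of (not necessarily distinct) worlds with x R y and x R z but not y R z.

Enumerating: (0,2,4), (0,4,5), (1,0,1), (1,2,1), (1,2,4), (1,3,1), (1,4,1), (1,4,5), (1,5,1), (1,6,1), (3,2,4), (3,4,5), (4,2,4), (5,2,4), (5,4,5), (6,2,4), (6,4,5).

17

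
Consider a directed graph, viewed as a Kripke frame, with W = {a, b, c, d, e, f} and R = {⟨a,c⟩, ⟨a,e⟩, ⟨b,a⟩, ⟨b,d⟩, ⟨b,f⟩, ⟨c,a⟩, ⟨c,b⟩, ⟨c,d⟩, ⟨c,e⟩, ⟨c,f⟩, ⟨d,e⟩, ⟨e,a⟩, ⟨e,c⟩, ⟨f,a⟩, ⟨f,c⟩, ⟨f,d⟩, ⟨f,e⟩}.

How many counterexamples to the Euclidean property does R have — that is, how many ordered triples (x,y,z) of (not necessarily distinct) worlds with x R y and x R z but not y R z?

Enumerating: (a,c,c), (a,e,e), (b,a,a), (b,a,d), (b,a,f), (b,d,a), (b,d,d), (b,d,f), (b,f,f), (c,a,a), (c,a,b), (c,a,d), … and 24 more.
Total: 36.

36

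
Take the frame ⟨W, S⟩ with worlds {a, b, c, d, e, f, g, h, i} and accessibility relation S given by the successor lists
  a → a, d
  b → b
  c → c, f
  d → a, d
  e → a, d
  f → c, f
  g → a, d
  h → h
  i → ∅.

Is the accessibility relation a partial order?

No

Reflexive: no — e is not related to itself.
Transitive: yes — every two-step S-path is closed by a direct edge.
Antisymmetric: no — a S d and d S a with a ≠ d.
So S is not a partial order.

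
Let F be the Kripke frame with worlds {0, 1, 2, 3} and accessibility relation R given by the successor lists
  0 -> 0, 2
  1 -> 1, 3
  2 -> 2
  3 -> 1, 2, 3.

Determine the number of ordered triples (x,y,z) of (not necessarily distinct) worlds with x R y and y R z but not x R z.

1

Enumerating: (1,3,2).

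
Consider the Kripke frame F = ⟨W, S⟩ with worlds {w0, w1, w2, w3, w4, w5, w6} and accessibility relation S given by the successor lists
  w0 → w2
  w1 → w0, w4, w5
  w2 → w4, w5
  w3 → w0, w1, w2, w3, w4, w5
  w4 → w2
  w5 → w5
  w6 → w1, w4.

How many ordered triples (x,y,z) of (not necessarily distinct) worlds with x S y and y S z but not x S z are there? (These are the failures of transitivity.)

Enumerating: (w0,w2,w4), (w0,w2,w5), (w1,w0,w2), (w1,w4,w2), (w2,w4,w2), (w4,w2,w4), (w4,w2,w5), (w6,w1,w0), (w6,w1,w5), (w6,w4,w2).

10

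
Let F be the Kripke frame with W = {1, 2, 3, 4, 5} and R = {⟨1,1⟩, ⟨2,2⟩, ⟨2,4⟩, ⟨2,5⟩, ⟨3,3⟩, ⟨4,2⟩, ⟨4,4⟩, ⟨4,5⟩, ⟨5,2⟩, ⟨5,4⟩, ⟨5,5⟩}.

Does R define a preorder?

Yes

Reflexive: yes — every world is R-related to itself.
Transitive: yes — every two-step R-path is closed by a direct edge.
So R is a preorder.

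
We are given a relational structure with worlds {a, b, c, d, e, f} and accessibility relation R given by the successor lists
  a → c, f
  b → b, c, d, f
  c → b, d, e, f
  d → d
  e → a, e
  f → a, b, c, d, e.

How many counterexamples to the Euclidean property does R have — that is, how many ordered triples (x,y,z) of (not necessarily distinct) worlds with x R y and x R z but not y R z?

Enumerating: (a,c,c), (a,f,f), (b,c,c), (b,d,b), (b,d,c), (b,d,f), (b,f,f), (c,b,e), (c,d,b), (c,d,e), (c,d,f), (c,e,b), … and 20 more.
Total: 32.

32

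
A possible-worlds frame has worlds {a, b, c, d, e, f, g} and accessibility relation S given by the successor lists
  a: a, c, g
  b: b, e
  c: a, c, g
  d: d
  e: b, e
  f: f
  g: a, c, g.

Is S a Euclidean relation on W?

Euclidean: yes — any two successors of a common world are S-related.

Yes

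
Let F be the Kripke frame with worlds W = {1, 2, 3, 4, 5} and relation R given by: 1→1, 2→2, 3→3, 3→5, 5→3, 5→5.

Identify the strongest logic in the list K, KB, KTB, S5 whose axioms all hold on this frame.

Symmetric (axiom B): yes — every pair in R has its reverse in R.
Reflexive (axiom T): no — 4 is not related to itself.
Euclidean (axiom 5): yes — any two successors of a common world are R-related.
So F validates K, KB; KTB would additionally require R to be reflexive. The strongest is KB.

KB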